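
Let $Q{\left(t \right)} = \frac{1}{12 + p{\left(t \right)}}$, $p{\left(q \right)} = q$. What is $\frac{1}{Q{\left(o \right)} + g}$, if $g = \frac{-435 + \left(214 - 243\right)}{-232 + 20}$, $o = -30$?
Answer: $\frac{954}{2035} \approx 0.4688$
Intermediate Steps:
$g = \frac{116}{53}$ ($g = \frac{-435 + \left(214 - 243\right)}{-212} = \left(-435 - 29\right) \left(- \frac{1}{212}\right) = \left(-464\right) \left(- \frac{1}{212}\right) = \frac{116}{53} \approx 2.1887$)
$Q{\left(t \right)} = \frac{1}{12 + t}$
$\frac{1}{Q{\left(o \right)} + g} = \frac{1}{\frac{1}{12 - 30} + \frac{116}{53}} = \frac{1}{\frac{1}{-18} + \frac{116}{53}} = \frac{1}{- \frac{1}{18} + \frac{116}{53}} = \frac{1}{\frac{2035}{954}} = \frac{954}{2035}$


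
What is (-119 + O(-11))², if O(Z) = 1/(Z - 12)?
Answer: 7496644/529 ≈ 14171.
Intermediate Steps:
O(Z) = 1/(-12 + Z)
(-119 + O(-11))² = (-119 + 1/(-12 - 11))² = (-119 + 1/(-23))² = (-119 - 1/23)² = (-2738/23)² = 7496644/529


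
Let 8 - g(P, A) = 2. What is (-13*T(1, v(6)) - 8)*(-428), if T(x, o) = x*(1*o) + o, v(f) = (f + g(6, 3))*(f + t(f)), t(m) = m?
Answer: 1605856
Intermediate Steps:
g(P, A) = 6 (g(P, A) = 8 - 1*2 = 8 - 2 = 6)
v(f) = 2*f*(6 + f) (v(f) = (f + 6)*(f + f) = (6 + f)*(2*f) = 2*f*(6 + f))
T(x, o) = o + o*x (T(x, o) = x*o + o = o*x + o = o + o*x)
(-13*T(1, v(6)) - 8)*(-428) = (-13*2*6*(6 + 6)*(1 + 1) - 8)*(-428) = (-13*2*6*12*2 - 8)*(-428) = (-1872*2 - 8)*(-428) = (-13*288 - 8)*(-428) = (-3744 - 8)*(-428) = -3752*(-428) = 1605856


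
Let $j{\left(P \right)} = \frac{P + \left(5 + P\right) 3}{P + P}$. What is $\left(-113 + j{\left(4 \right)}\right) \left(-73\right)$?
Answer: $\frac{63729}{8} \approx 7966.1$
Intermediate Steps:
$j{\left(P \right)} = \frac{15 + 4 P}{2 P}$ ($j{\left(P \right)} = \frac{P + \left(15 + 3 P\right)}{2 P} = \left(15 + 4 P\right) \frac{1}{2 P} = \frac{15 + 4 P}{2 P}$)
$\left(-113 + j{\left(4 \right)}\right) \left(-73\right) = \left(-113 + \left(2 + \frac{15}{2 \cdot 4}\right)\right) \left(-73\right) = \left(-113 + \left(2 + \frac{15}{2} \cdot \frac{1}{4}\right)\right) \left(-73\right) = \left(-113 + \left(2 + \frac{15}{8}\right)\right) \left(-73\right) = \left(-113 + \frac{31}{8}\right) \left(-73\right) = \left(- \frac{873}{8}\right) \left(-73\right) = \frac{63729}{8}$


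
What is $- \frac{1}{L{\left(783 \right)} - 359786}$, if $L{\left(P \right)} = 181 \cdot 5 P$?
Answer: $- \frac{1}{348829} \approx -2.8667 \cdot 10^{-6}$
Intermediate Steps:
$L{\left(P \right)} = 905 P$
$- \frac{1}{L{\left(783 \right)} - 359786} = - \frac{1}{905 \cdot 783 - 359786} = - \frac{1}{708615 - 359786} = - \frac{1}{348829}$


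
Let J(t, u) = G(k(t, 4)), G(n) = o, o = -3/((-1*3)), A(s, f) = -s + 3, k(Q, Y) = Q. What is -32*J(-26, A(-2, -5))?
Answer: -32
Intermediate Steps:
A(s, f) = 3 - s
o = 1 (o = -3/(-3) = -3*(-1/3) = 1)
G(n) = 1
J(t, u) = 1
-32*J(-26, A(-2, -5)) = -32*1 = -32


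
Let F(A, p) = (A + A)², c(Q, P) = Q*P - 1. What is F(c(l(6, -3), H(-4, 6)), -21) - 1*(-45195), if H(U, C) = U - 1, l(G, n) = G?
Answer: 49039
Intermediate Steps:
H(U, C) = -1 + U
c(Q, P) = -1 + P*Q (c(Q, P) = P*Q - 1 = -1 + P*Q)
F(A, p) = 4*A² (F(A, p) = (2*A)² = 4*A²)
F(c(l(6, -3), H(-4, 6)), -21) - 1*(-45195) = 4*(-1 + (-1 - 4)*6)² - 1*(-45195) = 4*(-1 - 5*6)² + 45195 = 4*(-1 - 30)² + 45195 = 4*(-31)² + 45195 = 4*961 + 45195 = 3844 + 45195 = 49039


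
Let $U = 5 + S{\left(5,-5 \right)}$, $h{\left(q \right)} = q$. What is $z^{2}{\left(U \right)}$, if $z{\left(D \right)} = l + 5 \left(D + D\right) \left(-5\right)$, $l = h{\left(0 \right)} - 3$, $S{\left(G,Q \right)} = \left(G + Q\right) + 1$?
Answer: $91809$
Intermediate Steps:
$S{\left(G,Q \right)} = 1 + G + Q$
$l = -3$ ($l = 0 - 3 = -3$)
$U = 6$ ($U = 5 + \left(1 + 5 - 5\right) = 5 + 1 = 6$)
$z{\left(D \right)} = -3 - 50 D$ ($z{\left(D \right)} = -3 + 5 \left(D + D\right) \left(-5\right) = -3 + 5 \cdot 2 D \left(-5\right) = -3 + 10 D \left(-5\right) = -3 - 50 D$)
$z^{2}{\left(U \right)} = \left(-3 - 300\right)^{2} = \left(-303\right)^{2} = 91809$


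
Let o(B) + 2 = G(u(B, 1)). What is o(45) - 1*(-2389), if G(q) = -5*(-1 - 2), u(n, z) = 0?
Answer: 2402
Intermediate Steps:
G(q) = 15 (G(q) = -5*(-3) = 15)
o(B) = 13 (o(B) = -2 + 15 = 13)
o(45) - 1*(-2389) = 13 - 1*(-2389) = 13 + 2389 = 2402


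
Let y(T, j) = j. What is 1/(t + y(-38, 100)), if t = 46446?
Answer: 1/46546 ≈ 2.1484e-5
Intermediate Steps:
1/(t + y(-38, 100)) = 1/(46446 + 100) = 1/46546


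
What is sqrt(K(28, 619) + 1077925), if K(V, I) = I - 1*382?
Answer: 29*sqrt(1282) ≈ 1038.3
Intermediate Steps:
K(V, I) = -382 + I (K(V, I) = I - 382 = -382 + I)
sqrt(K(28, 619) + 1077925) = sqrt((-382 + 619) + 1077925) = sqrt(237 + 1077925) = sqrt(1078162) = 29*sqrt(1282)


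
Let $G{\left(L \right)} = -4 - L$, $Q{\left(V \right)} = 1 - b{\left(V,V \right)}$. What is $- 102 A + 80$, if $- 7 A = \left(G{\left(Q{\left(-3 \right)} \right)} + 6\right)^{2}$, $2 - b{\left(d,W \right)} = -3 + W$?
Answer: $\frac{8822}{7} \approx 1260.3$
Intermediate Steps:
$b{\left(d,W \right)} = 5 - W$ ($b{\left(d,W \right)} = 2 - \left(-3 + W\right) = 5 - W$)
$Q{\left(V \right)} = -4 + V$ ($Q{\left(V \right)} = 1 - \left(5 - V\right) = 1 + \left(-5 + V\right) = -4 + V$)
$A = - \frac{81}{7}$ ($A = - \frac{\left(\left(-4 - \left(-4 - 3\right)\right) + 6\right)^{2}}{7} = - \frac{\left(\left(-4 - -7\right) + 6\right)^{2}}{7} = - \frac{\left(\left(-4 + 7\right) + 6\right)^{2}}{7} = - \frac{\left(3 + 6\right)^{2}}{7} = - \frac{9^{2}}{7} = \left(- \frac{1}{7}\right) 81 = - \frac{81}{7} \approx -11.571$)
$- 102 A + 80 = \left(-102\right) \left(- \frac{81}{7}\right) + 80 = \frac{8262}{7} + 80 = \frac{8822}{7}$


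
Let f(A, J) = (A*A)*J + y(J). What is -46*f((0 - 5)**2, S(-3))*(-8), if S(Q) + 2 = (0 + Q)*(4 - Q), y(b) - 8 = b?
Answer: -5295520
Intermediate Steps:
y(b) = 8 + b
S(Q) = -2 + Q*(4 - Q) (S(Q) = -2 + (0 + Q)*(4 - Q) = -2 + Q*(4 - Q))
f(A, J) = 8 + J + J*A**2 (f(A, J) = (A*A)*J + (8 + J) = A**2*J + (8 + J) = J*A**2 + (8 + J) = 8 + J + J*A**2)
-46*f((0 - 5)**2, S(-3))*(-8) = -46*(8 + (-2 - 1*(-3)**2 + 4*(-3)) + (-2 - 1*(-3)**2 + 4*(-3))*((0 - 5)**2)**2)*(-8) = -46*(8 + (-2 - 1*9 - 12) + (-2 - 1*9 - 12)*((-5)**2)**2)*(-8) = -46*(8 + (-2 - 9 - 12) + (-2 - 9 - 12)*25**2)*(-8) = -46*(8 - 23 - 23*625)*(-8) = -46*(8 - 23 - 14375)*(-8) = -46*(-14390)*(-8) = 661940*(-8) = -5295520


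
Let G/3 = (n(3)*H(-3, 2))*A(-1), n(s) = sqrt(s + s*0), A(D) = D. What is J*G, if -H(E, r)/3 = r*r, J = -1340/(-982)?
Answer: 24120*sqrt(3)/491 ≈ 85.086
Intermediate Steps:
J = 670/491 (J = -1340*(-1/982) = 670/491 ≈ 1.3646)
n(s) = sqrt(s) (n(s) = sqrt(s + 0) = sqrt(s))
H(E, r) = -3*r**2 (H(E, r) = -3*r*r = -3*r**2)
G = 36*sqrt(3) (G = 3*((sqrt(3)*(-3*2**2))*(-1)) = 3*((sqrt(3)*(-3*4))*(-1)) = 3*((sqrt(3)*(-12))*(-1)) = 3*(-12*sqrt(3)*(-1)) = 3*(12*sqrt(3)) = 36*sqrt(3) ≈ 62.354)
J*G = 670*(36*sqrt(3))/491 = 24120*sqrt(3)/491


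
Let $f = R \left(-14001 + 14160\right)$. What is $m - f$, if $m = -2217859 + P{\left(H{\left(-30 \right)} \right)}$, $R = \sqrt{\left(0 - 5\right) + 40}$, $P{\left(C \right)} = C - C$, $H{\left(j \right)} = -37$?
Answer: $-2217859 - 159 \sqrt{35} \approx -2.2188 \cdot 10^{6}$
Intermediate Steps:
$P{\left(C \right)} = 0$
$R = \sqrt{35}$ ($R = \sqrt{\left(0 - 5\right) + 40} = \sqrt{-5 + 40} = \sqrt{35} \approx 5.9161$)
$m = -2217859$ ($m = -2217859 + 0 = -2217859$)
$f = 159 \sqrt{35}$ ($f = \sqrt{35} \left(-14001 + 14160\right) = \sqrt{35} \cdot 159 = 159 \sqrt{35} \approx 940.66$)
$m - f = -2217859 - 159 \sqrt{35}$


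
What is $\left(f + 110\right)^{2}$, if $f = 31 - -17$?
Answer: $24964$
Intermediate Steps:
$f = 48$ ($f = 31 + 17 = 48$)
$\left(f + 110\right)^{2} = \left(48 + 110\right)^{2} = 158^{2} = 24964$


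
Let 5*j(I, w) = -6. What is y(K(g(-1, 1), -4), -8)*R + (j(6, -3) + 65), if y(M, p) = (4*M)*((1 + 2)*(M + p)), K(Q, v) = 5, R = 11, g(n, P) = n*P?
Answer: -9581/5 ≈ -1916.2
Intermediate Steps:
g(n, P) = P*n
j(I, w) = -6/5 (j(I, w) = (⅕)*(-6) = -6/5)
y(M, p) = 4*M*(3*M + 3*p) (y(M, p) = (4*M)*(3*(M + p)) = (4*M)*(3*M + 3*p) = 4*M*(3*M + 3*p))
y(K(g(-1, 1), -4), -8)*R + (j(6, -3) + 65) = (12*5*(5 - 8))*11 + (-6/5 + 65) = (12*5*(-3))*11 + 319/5 = -180*11 + 319/5 = -1980 + 319/5 = -9581/5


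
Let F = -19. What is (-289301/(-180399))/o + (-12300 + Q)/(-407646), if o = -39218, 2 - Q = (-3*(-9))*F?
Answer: 6938301872702/240337482192531 ≈ 0.028869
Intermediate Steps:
Q = 515 (Q = 2 - (-3*(-9))*(-19) = 2 - 27*(-19) = 2 - 1*(-513) = 2 + 513 = 515)
(-289301/(-180399))/o + (-12300 + Q)/(-407646) = -289301/(-180399)/(-39218) + (-12300 + 515)/(-407646) = -289301*(-1/180399)*(-1/39218) - 11785*(-1/407646) = (289301/180399)*(-1/39218) + 11785/407646 = -289301/7074887982 + 11785/407646 = 6938301872702/240337482192531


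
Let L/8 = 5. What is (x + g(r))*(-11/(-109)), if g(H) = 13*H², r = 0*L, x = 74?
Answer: 814/109 ≈ 7.4679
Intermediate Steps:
L = 40 (L = 8*5 = 40)
r = 0 (r = 0*40 = 0)
(x + g(r))*(-11/(-109)) = (74 + 13*0²)*(-11/(-109)) = (74 + 13*0)*(-11*(-1/109)) = (74 + 0)*(11/109) = 74*(11/109) = 814/109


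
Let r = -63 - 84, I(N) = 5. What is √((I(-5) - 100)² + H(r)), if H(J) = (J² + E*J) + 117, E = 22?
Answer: √27517 ≈ 165.88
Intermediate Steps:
r = -147
H(J) = 117 + J² + 22*J (H(J) = (J² + 22*J) + 117 = 117 + J² + 22*J)
√((I(-5) - 100)² + H(r)) = √((5 - 100)² + (117 + (-147)² + 22*(-147))) = √((-95)² + (117 + 21609 - 3234)) = √(9025 + 18492) = √27517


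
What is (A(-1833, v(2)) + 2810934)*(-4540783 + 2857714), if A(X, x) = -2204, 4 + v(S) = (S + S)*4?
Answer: -4727286392370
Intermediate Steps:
v(S) = -4 + 8*S (v(S) = -4 + (S + S)*4 = -4 + (2*S)*4 = -4 + 8*S)
(A(-1833, v(2)) + 2810934)*(-4540783 + 2857714) = (-2204 + 2810934)*(-4540783 + 2857714) = 2808730*(-1683069) = -4727286392370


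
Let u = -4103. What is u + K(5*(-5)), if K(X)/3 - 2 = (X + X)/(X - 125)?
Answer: -4096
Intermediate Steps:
K(X) = 6 + 6*X/(-125 + X) (K(X) = 6 + 3*((X + X)/(X - 125)) = 6 + 3*((2*X)/(-125 + X)) = 6 + 3*(2*X/(-125 + X)) = 6 + 6*X/(-125 + X))
u + K(5*(-5)) = -4103 + 6*(-125 + 2*(5*(-5)))/(-125 + 5*(-5)) = -4103 + 6*(-125 + 2*(-25))/(-125 - 25) = -4103 + 6*(-125 - 50)/(-150) = -4103 + 6*(-1/150)*(-175) = -4103 + 7 = -4096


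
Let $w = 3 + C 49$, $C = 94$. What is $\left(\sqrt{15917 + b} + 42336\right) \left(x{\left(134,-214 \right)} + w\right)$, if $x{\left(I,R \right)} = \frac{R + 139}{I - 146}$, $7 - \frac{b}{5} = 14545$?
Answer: $195391224 + \frac{18461 i \sqrt{56773}}{4} \approx 1.9539 \cdot 10^{8} + 1.0997 \cdot 10^{6} i$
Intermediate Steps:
$b = -72690$ ($b = 35 - 72725 = -72690$)
$x{\left(I,R \right)} = \frac{139 + R}{-146 + I}$
$w = 4609$ ($w = 3 + 94 \cdot 49 = 3 + 4606 = 4609$)
$\left(\sqrt{15917 + b} + 42336\right) \left(x{\left(134,-214 \right)} + w\right) = \left(\sqrt{15917 - 72690} + 42336\right) \left(\frac{139 - 214}{-146 + 134} + 4609\right) = \left(\sqrt{-56773} + 42336\right) \left(\frac{1}{-12} \left(-75\right) + 4609\right) = \left(i \sqrt{56773} + 42336\right) \left(\left(- \frac{1}{12}\right) \left(-75\right) + 4609\right) = \left(42336 + i \sqrt{56773}\right) \left(\frac{25}{4} + 4609\right) = \left(42336 + i \sqrt{56773}\right) \frac{18461}{4} = 195391224 + \frac{18461 i \sqrt{56773}}{4}$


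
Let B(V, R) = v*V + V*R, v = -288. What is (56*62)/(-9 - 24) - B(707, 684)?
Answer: -9242548/33 ≈ -2.8008e+5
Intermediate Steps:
B(V, R) = -288*V + R*V (B(V, R) = -288*V + V*R = -288*V + R*V)
(56*62)/(-9 - 24) - B(707, 684) = (56*62)/(-9 - 24) - 707*(-288 + 684) = 3472/(-33) - 707*396 = 3472*(-1/33) - 1*279972 = -3472/33 - 279972 = -9242548/33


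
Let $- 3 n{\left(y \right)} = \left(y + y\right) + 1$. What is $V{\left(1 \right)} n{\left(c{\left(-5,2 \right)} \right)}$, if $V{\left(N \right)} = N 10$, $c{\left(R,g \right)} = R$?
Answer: $30$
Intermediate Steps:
$V{\left(N \right)} = 10 N$
$n{\left(y \right)} = - \frac{1}{3} - \frac{2 y}{3}$ ($n{\left(y \right)} = - \frac{\left(y + y\right) + 1}{3} = - \frac{2 y + 1}{3} = - \frac{1 + 2 y}{3} = - \frac{1}{3} - \frac{2 y}{3}$)
$V{\left(1 \right)} n{\left(c{\left(-5,2 \right)} \right)} = 10 \cdot 1 \left(- \frac{1}{3} - - \frac{10}{3}\right) = 10 \left(- \frac{1}{3} + \frac{10}{3}\right) = 10 \cdot 3 = 30$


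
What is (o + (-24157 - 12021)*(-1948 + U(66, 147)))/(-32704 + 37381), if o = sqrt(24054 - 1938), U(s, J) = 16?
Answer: 23298632/1559 + 2*sqrt(5529)/4677 ≈ 14945.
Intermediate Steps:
o = 2*sqrt(5529) (o = sqrt(22116) = 2*sqrt(5529) ≈ 148.71)
(o + (-24157 - 12021)*(-1948 + U(66, 147)))/(-32704 + 37381) = (2*sqrt(5529) + (-24157 - 12021)*(-1948 + 16))/(-32704 + 37381) = (2*sqrt(5529) - 36178*(-1932))/4677 = (2*sqrt(5529) + 69895896)*(1/4677) = (69895896 + 2*sqrt(5529))*(1/4677) = 23298632/1559 + 2*sqrt(5529)/4677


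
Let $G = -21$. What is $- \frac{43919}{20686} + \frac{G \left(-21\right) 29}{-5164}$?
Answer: $- \frac{245675485}{53411252} \approx -4.5997$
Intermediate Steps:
$- \frac{43919}{20686} + \frac{G \left(-21\right) 29}{-5164} = - \frac{43919}{20686} + \frac{\left(-21\right) \left(-21\right) 29}{-5164} = \left(-43919\right) \frac{1}{20686} + 441 \cdot 29 \left(- \frac{1}{5164}\right) = - \frac{43919}{20686} + 12789 \left(- \frac{1}{5164}\right) = - \frac{43919}{20686} - \frac{12789}{5164} = - \frac{245675485}{53411252}$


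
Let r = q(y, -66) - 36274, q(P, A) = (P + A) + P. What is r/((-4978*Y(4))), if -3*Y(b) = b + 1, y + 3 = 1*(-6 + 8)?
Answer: -54513/12445 ≈ -4.3803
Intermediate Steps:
y = -1 (y = -3 + 1*(-6 + 8) = -3 + 1*2 = -3 + 2 = -1)
q(P, A) = A + 2*P (q(P, A) = (A + P) + P = A + 2*P)
Y(b) = -1/3 - b/3 (Y(b) = -(b + 1)/3 = -(1 + b)/3 = -1/3 - b/3)
r = -36342 (r = (-66 + 2*(-1)) - 36274 = (-66 - 2) - 36274 = -68 - 36274 = -36342)
r/((-4978*Y(4))) = -36342*(-1/(4978*(-1/3 - 1/3*4))) = -36342*(-1/(4978*(-1/3 - 4/3))) = -36342/((-4978*(-5/3))) = -36342/24890/3 = -36342*3/24890 = -54513/12445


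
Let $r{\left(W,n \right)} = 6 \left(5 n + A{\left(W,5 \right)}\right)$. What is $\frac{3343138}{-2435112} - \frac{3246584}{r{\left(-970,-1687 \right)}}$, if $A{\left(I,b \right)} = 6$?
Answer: $\frac{644726649683}{10262779524} \approx 62.822$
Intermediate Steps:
$r{\left(W,n \right)} = 36 + 30 n$ ($r{\left(W,n \right)} = 6 \left(5 n + 6\right) = 6 \left(6 + 5 n\right) = 36 + 30 n$)
$\frac{3343138}{-2435112} - \frac{3246584}{r{\left(-970,-1687 \right)}} = \frac{3343138}{-2435112} - \frac{3246584}{36 + 30 \left(-1687\right)} = 3343138 \left(- \frac{1}{2435112}\right) - \frac{3246584}{36 - 50610} = - \frac{1671569}{1217556} - \frac{3246584}{-50574} = - \frac{1671569}{1217556} - - \frac{1623292}{25287} = - \frac{1671569}{1217556} + \frac{1623292}{25287} = \frac{644726649683}{10262779524}$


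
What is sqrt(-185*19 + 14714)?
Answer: sqrt(11199) ≈ 105.83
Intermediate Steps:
sqrt(-185*19 + 14714) = sqrt(-3515 + 14714) = sqrt(11199)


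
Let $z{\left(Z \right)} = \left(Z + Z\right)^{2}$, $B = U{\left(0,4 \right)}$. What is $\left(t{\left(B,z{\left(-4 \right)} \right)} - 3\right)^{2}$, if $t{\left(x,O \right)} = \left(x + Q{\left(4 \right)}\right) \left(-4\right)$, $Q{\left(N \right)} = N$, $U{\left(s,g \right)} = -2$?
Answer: $121$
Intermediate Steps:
$B = -2$
$z{\left(Z \right)} = 4 Z^{2}$ ($z{\left(Z \right)} = \left(2 Z\right)^{2} = 4 Z^{2}$)
$t{\left(x,O \right)} = -16 - 4 x$ ($t{\left(x,O \right)} = \left(x + 4\right) \left(-4\right) = \left(4 + x\right) \left(-4\right) = -16 - 4 x$)
$\left(t{\left(B,z{\left(-4 \right)} \right)} - 3\right)^{2} = \left(\left(-16 - -8\right) - 3\right)^{2} = \left(\left(-16 + 8\right) - 3\right)^{2} = \left(-8 - 3\right)^{2} = \left(-11\right)^{2} = 121$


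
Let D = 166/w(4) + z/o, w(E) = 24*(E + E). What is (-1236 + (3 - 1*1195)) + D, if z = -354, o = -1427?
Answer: -332464151/136992 ≈ -2426.9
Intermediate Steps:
w(E) = 48*E (w(E) = 24*(2*E) = 48*E)
D = 152425/136992 (D = 166/((48*4)) - 354/(-1427) = 166/192 - 354*(-1/1427) = 166*(1/192) + 354/1427 = 83/96 + 354/1427 = 152425/136992 ≈ 1.1127)
(-1236 + (3 - 1*1195)) + D = (-1236 + (3 - 1*1195)) + 152425/136992 = (-1236 + (3 - 1195)) + 152425/136992 = (-1236 - 1192) + 152425/136992 = -2428 + 152425/136992 = -332464151/136992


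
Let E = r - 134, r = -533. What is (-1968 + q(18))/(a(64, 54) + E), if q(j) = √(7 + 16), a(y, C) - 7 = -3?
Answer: 656/221 - √23/663 ≈ 2.9611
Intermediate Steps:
a(y, C) = 4 (a(y, C) = 7 - 3 = 4)
q(j) = √23
E = -667 (E = -533 - 134 = -667)
(-1968 + q(18))/(a(64, 54) + E) = (-1968 + √23)/(4 - 667) = (-1968 + √23)/(-663) = (-1968 + √23)*(-1/663) = 656/221 - √23/663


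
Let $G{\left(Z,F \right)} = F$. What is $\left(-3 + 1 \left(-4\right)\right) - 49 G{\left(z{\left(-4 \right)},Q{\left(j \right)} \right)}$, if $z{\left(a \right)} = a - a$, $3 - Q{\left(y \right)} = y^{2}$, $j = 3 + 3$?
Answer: $1610$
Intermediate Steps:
$j = 6$
$Q{\left(y \right)} = 3 - y^{2}$
$z{\left(a \right)} = 0$
$\left(-3 + 1 \left(-4\right)\right) - 49 G{\left(z{\left(-4 \right)},Q{\left(j \right)} \right)} = \left(-3 + 1 \left(-4\right)\right) - 49 \left(3 - 6^{2}\right) = \left(-3 - 4\right) - 49 \left(3 - 36\right) = -7 - 49 \left(3 - 36\right) = -7 - -1617 = -7 + 1617 = 1610$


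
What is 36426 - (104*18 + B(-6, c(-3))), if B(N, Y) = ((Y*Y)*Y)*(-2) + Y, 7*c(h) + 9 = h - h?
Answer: 11851005/343 ≈ 34551.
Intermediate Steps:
c(h) = -9/7 (c(h) = -9/7 + (h - h)/7 = -9/7 + (1/7)*0 = -9/7 + 0 = -9/7)
B(N, Y) = Y - 2*Y**3 (B(N, Y) = (Y**2*Y)*(-2) + Y = Y**3*(-2) + Y = -2*Y**3 + Y = Y - 2*Y**3)
36426 - (104*18 + B(-6, c(-3))) = 36426 - (104*18 + (-9/7 - 2*(-9/7)**3)) = 36426 - (1872 + (-9/7 - 2*(-729/343))) = 36426 - (1872 + (-9/7 + 1458/343)) = 36426 - (1872 + 1017/343) = 36426 - 1*643113/343 = 36426 - 643113/343 = 11851005/343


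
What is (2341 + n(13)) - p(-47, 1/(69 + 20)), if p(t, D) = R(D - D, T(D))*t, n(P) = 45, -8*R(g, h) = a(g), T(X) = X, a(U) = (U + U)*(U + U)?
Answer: 2386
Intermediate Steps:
a(U) = 4*U**2 (a(U) = (2*U)*(2*U) = 4*U**2)
R(g, h) = -g**2/2
p(t, D) = 0 (p(t, D) = (-(D - D)**2/2)*t = (-1/2*0**2)*t = (-1/2*0)*t = 0*t = 0)
(2341 + n(13)) - p(-47, 1/(69 + 20)) = (2341 + 45) - 1*0 = 2386 + 0 = 2386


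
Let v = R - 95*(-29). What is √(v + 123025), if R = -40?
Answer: 2*√31435 ≈ 354.60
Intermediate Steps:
v = 2715 (v = -40 - 95*(-29) = -40 + 2755 = 2715)
√(v + 123025) = √(2715 + 123025) = √125740 = 2*√31435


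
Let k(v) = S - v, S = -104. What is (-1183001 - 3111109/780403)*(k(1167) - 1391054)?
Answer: 1285423178300870400/780403 ≈ 1.6471e+12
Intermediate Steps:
k(v) = -104 - v
(-1183001 - 3111109/780403)*(k(1167) - 1391054) = (-1183001 - 3111109/780403)*((-104 - 1*1167) - 1391054) = (-1183001 - 3111109*1/780403)*((-104 - 1167) - 1391054) = (-1183001 - 3111109/780403)*(-1271 - 1391054) = -923220640512/780403*(-1392325) = 1285423178300870400/780403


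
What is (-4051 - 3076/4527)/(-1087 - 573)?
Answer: 18341953/7514820 ≈ 2.4408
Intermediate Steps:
(-4051 - 3076/4527)/(-1087 - 573) = (-4051 - 3076*1/4527)/(-1660) = (-4051 - 3076/4527)*(-1/1660) = -18341953/4527*(-1/1660) = 18341953/7514820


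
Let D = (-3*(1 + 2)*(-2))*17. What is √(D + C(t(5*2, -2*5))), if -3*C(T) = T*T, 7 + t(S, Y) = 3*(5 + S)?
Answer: I*√1578/3 ≈ 13.241*I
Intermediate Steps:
D = 306 (D = (-3*3*(-2))*17 = -9*(-2)*17 = 18*17 = 306)
t(S, Y) = 8 + 3*S (t(S, Y) = -7 + 3*(5 + S) = -7 + (15 + 3*S) = 8 + 3*S)
C(T) = -T²/3 (C(T) = -T*T/3 = -T²/3)
√(D + C(t(5*2, -2*5))) = √(306 - (8 + 3*(5*2))²/3) = √(306 - (8 + 3*10)²/3) = √(306 - (8 + 30)²/3) = √(306 - ⅓*38²) = √(306 - ⅓*1444) = √(306 - 1444/3) = √(-526/3) = I*√1578/3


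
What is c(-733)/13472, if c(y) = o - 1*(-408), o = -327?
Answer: 81/13472 ≈ 0.0060125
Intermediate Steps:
c(y) = 81 (c(y) = -327 - 1*(-408) = -327 + 408 = 81)
c(-733)/13472 = 81/13472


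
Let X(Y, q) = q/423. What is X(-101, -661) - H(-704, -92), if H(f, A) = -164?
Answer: 68711/423 ≈ 162.44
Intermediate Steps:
X(Y, q) = q/423 (X(Y, q) = q*(1/423) = q/423)
X(-101, -661) - H(-704, -92) = (1/423)*(-661) - 1*(-164) = -661/423 + 164 = 68711/423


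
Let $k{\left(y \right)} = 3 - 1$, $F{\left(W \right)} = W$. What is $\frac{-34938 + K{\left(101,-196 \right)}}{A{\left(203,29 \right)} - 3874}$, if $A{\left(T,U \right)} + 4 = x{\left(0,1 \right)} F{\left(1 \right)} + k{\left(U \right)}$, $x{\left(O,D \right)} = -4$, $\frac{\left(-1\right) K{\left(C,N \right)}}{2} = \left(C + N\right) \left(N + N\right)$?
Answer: $\frac{54709}{1940} \approx 28.201$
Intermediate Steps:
$K{\left(C,N \right)} = - 4 N \left(C + N\right)$ ($K{\left(C,N \right)} = - 2 \left(C + N\right) \left(N + N\right) = - 2 \left(C + N\right) 2 N = - 2 \cdot 2 N \left(C + N\right) = - 4 N \left(C + N\right)$)
$k{\left(y \right)} = 2$
$A{\left(T,U \right)} = -6$ ($A{\left(T,U \right)} = -4 + \left(\left(-4\right) 1 + 2\right) = -4 + \left(-4 + 2\right) = -4 - 2 = -6$)
$\frac{-34938 + K{\left(101,-196 \right)}}{A{\left(203,29 \right)} - 3874} = \frac{-34938 - - 784 \left(101 - 196\right)}{-6 - 3874} = \frac{-34938 - \left(-784\right) \left(-95\right)}{-3880} = \left(-34938 - 74480\right) \left(- \frac{1}{3880}\right) = \left(-109418\right) \left(- \frac{1}{3880}\right) = \frac{54709}{1940}$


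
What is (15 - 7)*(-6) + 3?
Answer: -45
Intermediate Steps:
(15 - 7)*(-6) + 3 = 8*(-6) + 3 = -48 + 3 = -45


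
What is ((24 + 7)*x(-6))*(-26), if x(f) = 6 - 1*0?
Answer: -4836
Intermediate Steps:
x(f) = 6 (x(f) = 6 + 0 = 6)
((24 + 7)*x(-6))*(-26) = ((24 + 7)*6)*(-26) = (31*6)*(-26) = 186*(-26) = -4836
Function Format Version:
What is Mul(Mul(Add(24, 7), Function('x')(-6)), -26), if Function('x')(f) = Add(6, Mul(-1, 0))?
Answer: -4836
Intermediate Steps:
Function('x')(f) = 6 (Function('x')(f) = Add(6, 0) = 6)
Mul(Mul(Add(24, 7), Function('x')(-6)), -26) = Mul(Mul(Add(24, 7), 6), -26) = Mul(Mul(31, 6), -26) = Mul(186, -26) = -4836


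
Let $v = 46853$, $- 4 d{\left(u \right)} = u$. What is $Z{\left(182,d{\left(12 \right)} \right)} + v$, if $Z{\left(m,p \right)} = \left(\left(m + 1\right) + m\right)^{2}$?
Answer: $180078$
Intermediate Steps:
$d{\left(u \right)} = - \frac{u}{4}$
$Z{\left(m,p \right)} = \left(1 + 2 m\right)^{2}$ ($Z{\left(m,p \right)} = \left(\left(1 + m\right) + m\right)^{2} = \left(1 + 2 m\right)^{2}$)
$Z{\left(182,d{\left(12 \right)} \right)} + v = \left(1 + 2 \cdot 182\right)^{2} + 46853 = \left(1 + 364\right)^{2} + 46853 = 365^{2} + 46853 = 133225 + 46853 = 180078$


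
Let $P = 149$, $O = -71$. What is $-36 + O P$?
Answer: $-10615$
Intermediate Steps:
$-36 + O P = -36 - 10579 = -10615$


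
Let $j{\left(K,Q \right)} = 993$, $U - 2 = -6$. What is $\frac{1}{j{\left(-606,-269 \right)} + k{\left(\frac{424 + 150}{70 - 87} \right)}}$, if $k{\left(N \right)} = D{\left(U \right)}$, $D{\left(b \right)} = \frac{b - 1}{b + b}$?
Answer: $\frac{8}{7949} \approx 0.0010064$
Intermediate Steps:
$U = -4$ ($U = 2 - 6 = -4$)
$D{\left(b \right)} = \frac{-1 + b}{2 b}$
$k{\left(N \right)} = \frac{5}{8}$ ($k{\left(N \right)} = \frac{-1 - 4}{2 \left(-4\right)} = \frac{1}{2} \left(- \frac{1}{4}\right) \left(-5\right) = \frac{5}{8}$)
$\frac{1}{j{\left(-606,-269 \right)} + k{\left(\frac{424 + 150}{70 - 87} \right)}} = \frac{1}{993 + \frac{5}{8}} = \frac{1}{\frac{7949}{8}} = \frac{8}{7949}$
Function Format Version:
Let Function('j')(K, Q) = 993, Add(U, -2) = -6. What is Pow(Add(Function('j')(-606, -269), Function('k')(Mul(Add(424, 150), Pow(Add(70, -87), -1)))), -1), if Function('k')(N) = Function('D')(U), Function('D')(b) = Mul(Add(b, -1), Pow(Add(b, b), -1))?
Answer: Rational(8, 7949) ≈ 0.0010064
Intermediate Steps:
U = -4 (U = Add(2, -6) = -4)
Function('D')(b) = Mul(Rational(1, 2), Pow(b, -1), Add(-1, b)) (Function('D')(b) = Mul(Add(-1, b), Pow(Mul(2, b), -1)) = Mul(Add(-1, b), Mul(Rational(1, 2), Pow(b, -1))) = Mul(Rational(1, 2), Pow(b, -1), Add(-1, b)))
Function('k')(N) = Rational(5, 8) (Function('k')(N) = Mul(Rational(1, 2), Pow(-4, -1), Add(-1, -4)) = Mul(Rational(1, 2), Rational(-1, 4), -5) = Rational(5, 8))
Pow(Add(Function('j')(-606, -269), Function('k')(Mul(Add(424, 150), Pow(Add(70, -87), -1)))), -1) = Pow(Add(993, Rational(5, 8)), -1) = Pow(Rational(7949, 8), -1) = Rational(8, 7949)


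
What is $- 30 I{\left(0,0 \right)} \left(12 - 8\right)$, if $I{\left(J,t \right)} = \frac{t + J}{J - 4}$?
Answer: $0$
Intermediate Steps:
$I{\left(J,t \right)} = \frac{J + t}{-4 + J}$
$- 30 I{\left(0,0 \right)} \left(12 - 8\right) = - 30 \frac{0 + 0}{-4 + 0} \left(12 - 8\right) = - 30 \frac{1}{-4} \cdot 0 \left(12 - 8\right) = - 30 \left(\left(- \frac{1}{4}\right) 0\right) 4 = \left(-30\right) 0 \cdot 4 = 0 \cdot 4 = 0$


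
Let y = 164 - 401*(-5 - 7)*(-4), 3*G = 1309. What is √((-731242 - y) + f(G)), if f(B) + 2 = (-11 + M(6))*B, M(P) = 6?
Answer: 5*I*√257163/3 ≈ 845.19*I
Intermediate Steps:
G = 1309/3 (G = (⅓)*1309 = 1309/3 ≈ 436.33)
f(B) = -2 - 5*B (f(B) = -2 + (-11 + 6)*B = -2 - 5*B)
y = -19084 (y = 164 - (-4812)*(-4) = 164 - 401*48 = 164 - 19248 = -19084)
√((-731242 - y) + f(G)) = √((-731242 - 1*(-19084)) + (-2 - 5*1309/3)) = √((-731242 + 19084) + (-2 - 6545/3)) = √(-712158 - 6551/3) = √(-2143025/3) = 5*I*√257163/3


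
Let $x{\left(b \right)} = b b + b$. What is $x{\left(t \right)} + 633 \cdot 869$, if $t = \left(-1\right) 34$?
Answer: $551199$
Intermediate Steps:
$t = -34$
$x{\left(b \right)} = b + b^{2}$ ($x{\left(b \right)} = b^{2} + b = b + b^{2}$)
$x{\left(t \right)} + 633 \cdot 869 = - 34 \left(1 - 34\right) + 633 \cdot 869 = \left(-34\right) \left(-33\right) + 550077 = 1122 + 550077 = 551199$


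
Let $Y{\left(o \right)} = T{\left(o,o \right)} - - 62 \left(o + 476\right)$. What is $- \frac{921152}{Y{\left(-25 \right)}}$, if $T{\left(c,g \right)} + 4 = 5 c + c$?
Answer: $- \frac{28786}{869} \approx -33.125$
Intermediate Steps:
$T{\left(c,g \right)} = -4 + 6 c$ ($T{\left(c,g \right)} = -4 + \left(5 c + c\right) = -4 + 6 c$)
$Y{\left(o \right)} = 29508 + 68 o$ ($Y{\left(o \right)} = \left(-4 + 6 o\right) - - 62 \left(o + 476\right) = \left(-4 + 6 o\right) - - 62 \left(476 + o\right) = \left(-4 + 6 o\right) - \left(-29512 - 62 o\right) = \left(-4 + 6 o\right) + \left(29512 + 62 o\right) = 29508 + 68 o$)
$- \frac{921152}{Y{\left(-25 \right)}} = - \frac{921152}{29508 + 68 \left(-25\right)} = - \frac{921152}{29508 - 1700} = - \frac{921152}{27808} = \left(-921152\right) \frac{1}{27808} = - \frac{28786}{869}$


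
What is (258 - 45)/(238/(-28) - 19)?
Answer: -426/55 ≈ -7.7455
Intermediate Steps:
(258 - 45)/(238/(-28) - 19) = 213/(238*(-1/28) - 19) = 213/(-17/2 - 19) = 213/(-55/2) = 213*(-2/55) = -426/55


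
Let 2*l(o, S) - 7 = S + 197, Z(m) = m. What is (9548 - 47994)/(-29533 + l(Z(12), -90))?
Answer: 19223/14738 ≈ 1.3043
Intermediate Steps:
l(o, S) = 102 + S/2 (l(o, S) = 7/2 + (S + 197)/2 = 7/2 + (197 + S)/2 = 7/2 + (197/2 + S/2) = 102 + S/2)
(9548 - 47994)/(-29533 + l(Z(12), -90)) = (9548 - 47994)/(-29533 + (102 + (½)*(-90))) = -38446/(-29533 + (102 - 45)) = -38446/(-29533 + 57) = -38446/(-29476) = -38446*(-1/29476) = 19223/14738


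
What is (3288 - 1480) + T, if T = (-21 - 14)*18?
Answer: 1178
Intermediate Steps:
T = -630 (T = -35*18 = -630)
(3288 - 1480) + T = (3288 - 1480) - 630 = 1808 - 630 = 1178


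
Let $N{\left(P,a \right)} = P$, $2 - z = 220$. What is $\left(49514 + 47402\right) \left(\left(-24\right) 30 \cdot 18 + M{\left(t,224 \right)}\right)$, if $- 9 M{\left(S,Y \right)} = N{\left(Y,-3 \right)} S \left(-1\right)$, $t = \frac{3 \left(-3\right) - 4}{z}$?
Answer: $- \frac{1232025654464}{981} \approx -1.2559 \cdot 10^{9}$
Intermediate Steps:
$z = -218$ ($z = 2 - 220 = -218$)
$t = \frac{13}{218}$ ($t = \frac{3 \left(-3\right) - 4}{-218} = \left(-9 - 4\right) \left(- \frac{1}{218}\right) = \left(-13\right) \left(- \frac{1}{218}\right) = \frac{13}{218} \approx 0.059633$)
$M{\left(S,Y \right)} = \frac{S Y}{9}$ ($M{\left(S,Y \right)} = - \frac{Y S \left(-1\right)}{9} = - \frac{S Y \left(-1\right)}{9} = - \frac{\left(-1\right) S Y}{9} = \frac{S Y}{9}$)
$\left(49514 + 47402\right) \left(\left(-24\right) 30 \cdot 18 + M{\left(t,224 \right)}\right) = \left(49514 + 47402\right) \left(\left(-24\right) 30 \cdot 18 + \frac{1}{9} \cdot \frac{13}{218} \cdot 224\right) = 96916 \left(\left(-720\right) 18 + \frac{1456}{981}\right) = 96916 \left(-12960 + \frac{1456}{981}\right) = 96916 \left(- \frac{12712304}{981}\right) = - \frac{1232025654464}{981}$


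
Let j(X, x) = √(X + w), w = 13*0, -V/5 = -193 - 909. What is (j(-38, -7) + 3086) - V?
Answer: -2424 + I*√38 ≈ -2424.0 + 6.1644*I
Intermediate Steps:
V = 5510 (V = -5*(-193 - 909) = -5*(-1102) = 5510)
w = 0
j(X, x) = √X (j(X, x) = √(X + 0) = √X)
(j(-38, -7) + 3086) - V = (√(-38) + 3086) - 1*5510 = (I*√38 + 3086) - 5510 = (3086 + I*√38) - 5510 = -2424 + I*√38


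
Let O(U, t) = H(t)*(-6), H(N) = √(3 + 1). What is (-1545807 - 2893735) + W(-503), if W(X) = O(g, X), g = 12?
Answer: -4439554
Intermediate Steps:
H(N) = 2 (H(N) = √4 = 2)
O(U, t) = -12 (O(U, t) = 2*(-6) = -12)
W(X) = -12
(-1545807 - 2893735) + W(-503) = (-1545807 - 2893735) - 12 = -4439542 - 12 = -4439554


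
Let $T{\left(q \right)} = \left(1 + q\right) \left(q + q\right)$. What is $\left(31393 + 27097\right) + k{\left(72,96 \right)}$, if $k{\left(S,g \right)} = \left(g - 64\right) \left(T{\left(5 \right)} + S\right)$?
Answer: $62714$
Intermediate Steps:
$T{\left(q \right)} = 2 q \left(1 + q\right)$ ($T{\left(q \right)} = \left(1 + q\right) 2 q = 2 q \left(1 + q\right)$)
$k{\left(S,g \right)} = \left(-64 + g\right) \left(60 + S\right)$ ($k{\left(S,g \right)} = \left(g - 64\right) \left(2 \cdot 5 \left(1 + 5\right) + S\right) = \left(-64 + g\right) \left(2 \cdot 5 \cdot 6 + S\right) = \left(-64 + g\right) \left(60 + S\right)$)
$\left(31393 + 27097\right) + k{\left(72,96 \right)} = \left(31393 + 27097\right) + \left(-3840 - 4608 + 60 \cdot 96 + 72 \cdot 96\right) = 58490 + \left(-3840 - 4608 + 5760 + 6912\right) = 58490 + 4224 = 62714$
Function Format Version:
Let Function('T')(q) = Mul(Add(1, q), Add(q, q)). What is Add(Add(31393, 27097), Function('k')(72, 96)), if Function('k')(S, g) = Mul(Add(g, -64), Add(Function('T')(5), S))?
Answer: 62714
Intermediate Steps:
Function('T')(q) = Mul(2, q, Add(1, q)) (Function('T')(q) = Mul(Add(1, q), Mul(2, q)) = Mul(2, q, Add(1, q)))
Function('k')(S, g) = Mul(Add(-64, g), Add(60, S)) (Function('k')(S, g) = Mul(Add(g, -64), Add(Mul(2, 5, Add(1, 5)), S)) = Mul(Add(-64, g), Add(Mul(2, 5, 6), S)) = Mul(Add(-64, g), Add(60, S)))
Add(Add(31393, 27097), Function('k')(72, 96)) = Add(Add(31393, 27097), Add(-3840, Mul(-64, 72), Mul(60, 96), Mul(72, 96))) = Add(58490, Add(-3840, -4608, 5760, 6912)) = Add(58490, 4224) = 62714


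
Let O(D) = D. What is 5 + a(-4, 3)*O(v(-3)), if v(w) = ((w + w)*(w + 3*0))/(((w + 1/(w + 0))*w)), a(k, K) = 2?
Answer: 43/5 ≈ 8.6000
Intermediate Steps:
v(w) = 2*w/(w + 1/w) (v(w) = ((2*w)*(w + 0))/(((w + 1/w)*w)) = ((2*w)*w)/((w*(w + 1/w))) = (2*w²)*(1/(w*(w + 1/w))) = 2*w/(w + 1/w))
5 + a(-4, 3)*O(v(-3)) = 5 + 2*(2*(-3)²/(1 + (-3)²)) = 5 + 2*(2*9/(1 + 9)) = 5 + 2*(2*9/10) = 5 + 2*(2*9*(⅒)) = 5 + 2*(9/5) = 5 + 18/5 = 43/5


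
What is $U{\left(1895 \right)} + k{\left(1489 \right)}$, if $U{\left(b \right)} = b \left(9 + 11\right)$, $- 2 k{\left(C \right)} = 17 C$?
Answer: $\frac{50487}{2} \approx 25244.0$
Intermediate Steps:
$k{\left(C \right)} = - \frac{17 C}{2}$
$U{\left(b \right)} = 20 b$ ($U{\left(b \right)} = b 20 = 20 b$)
$U{\left(1895 \right)} + k{\left(1489 \right)} = 20 \cdot 1895 - \frac{25313}{2} = 37900 - \frac{25313}{2} = \frac{50487}{2}$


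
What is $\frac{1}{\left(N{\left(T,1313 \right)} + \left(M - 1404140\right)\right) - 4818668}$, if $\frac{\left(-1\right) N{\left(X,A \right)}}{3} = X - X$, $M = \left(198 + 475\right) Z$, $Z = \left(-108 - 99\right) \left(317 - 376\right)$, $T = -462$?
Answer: $\frac{1}{1996541} \approx 5.0087 \cdot 10^{-7}$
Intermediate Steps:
$Z = 12213$ ($Z = \left(-207\right) \left(-59\right) = 12213$)
$M = 8219349$ ($M = \left(198 + 475\right) 12213 = 673 \cdot 12213 = 8219349$)
$N{\left(X,A \right)} = 0$ ($N{\left(X,A \right)} = - 3 \left(X - X\right) = \left(-3\right) 0 = 0$)
$\frac{1}{\left(N{\left(T,1313 \right)} + \left(M - 1404140\right)\right) - 4818668} = \frac{1}{\left(0 + \left(8219349 - 1404140\right)\right) - 4818668} = \frac{1}{\left(0 + 6815209\right) - 4818668} = \frac{1}{6815209 - 4818668} = \frac{1}{1996541}$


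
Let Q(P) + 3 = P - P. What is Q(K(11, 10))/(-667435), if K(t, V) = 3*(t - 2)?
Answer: 3/667435 ≈ 4.4948e-6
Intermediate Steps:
K(t, V) = -6 + 3*t (K(t, V) = 3*(-2 + t) = -6 + 3*t)
Q(P) = -3 (Q(P) = -3 + (P - P) = -3 + 0 = -3)
Q(K(11, 10))/(-667435) = -3/(-667435) = -3*(-1/667435) = 3/667435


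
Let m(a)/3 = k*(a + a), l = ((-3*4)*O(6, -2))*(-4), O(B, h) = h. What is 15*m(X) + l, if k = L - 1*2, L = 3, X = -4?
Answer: -456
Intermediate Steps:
k = 1 (k = 3 - 1*2 = 3 - 2 = 1)
l = -96 (l = (-3*4*(-2))*(-4) = -12*(-2)*(-4) = 24*(-4) = -96)
m(a) = 6*a (m(a) = 3*(1*(a + a)) = 3*(1*(2*a)) = 3*(2*a) = 6*a)
15*m(X) + l = 15*(6*(-4)) - 96 = 15*(-24) - 96 = -360 - 96 = -456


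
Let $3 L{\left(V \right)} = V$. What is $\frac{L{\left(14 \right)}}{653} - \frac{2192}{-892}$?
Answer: $\frac{1076654}{436857} \approx 2.4645$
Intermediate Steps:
$L{\left(V \right)} = \frac{V}{3}$
$\frac{L{\left(14 \right)}}{653} - \frac{2192}{-892} = \frac{\frac{1}{3} \cdot 14}{653} - \frac{2192}{-892} = \frac{14}{3} \cdot \frac{1}{653} - - \frac{548}{223} = \frac{14}{1959} + \frac{548}{223} = \frac{1076654}{436857}$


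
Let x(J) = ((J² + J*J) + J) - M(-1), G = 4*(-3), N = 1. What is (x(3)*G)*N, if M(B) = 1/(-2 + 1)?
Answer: -264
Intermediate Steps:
M(B) = -1 (M(B) = 1/(-1) = -1)
G = -12
x(J) = 1 + J + 2*J² (x(J) = ((J² + J*J) + J) - 1*(-1) = ((J² + J²) + J) + 1 = (2*J² + J) + 1 = (J + 2*J²) + 1 = 1 + J + 2*J²)
(x(3)*G)*N = ((1 + 3 + 2*3²)*(-12))*1 = ((1 + 3 + 2*9)*(-12))*1 = ((1 + 3 + 18)*(-12))*1 = (22*(-12))*1 = -264*1 = -264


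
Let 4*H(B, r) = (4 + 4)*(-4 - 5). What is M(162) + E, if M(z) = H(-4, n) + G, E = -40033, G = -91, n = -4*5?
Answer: -40142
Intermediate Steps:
n = -20
H(B, r) = -18 (H(B, r) = ((4 + 4)*(-4 - 5))/4 = (8*(-9))/4 = (1/4)*(-72) = -18)
M(z) = -109 (M(z) = -18 - 91 = -109)
M(162) + E = -109 - 40033 = -40142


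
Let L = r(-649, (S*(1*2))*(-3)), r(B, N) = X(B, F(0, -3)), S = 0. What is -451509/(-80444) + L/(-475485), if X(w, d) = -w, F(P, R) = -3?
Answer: 214633548709/38249915340 ≈ 5.6113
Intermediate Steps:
r(B, N) = -B
L = 649 (L = -1*(-649) = 649)
-451509/(-80444) + L/(-475485) = -451509/(-80444) + 649/(-475485) = -451509*(-1/80444) + 649*(-1/475485) = 451509/80444 - 649/475485 = 214633548709/38249915340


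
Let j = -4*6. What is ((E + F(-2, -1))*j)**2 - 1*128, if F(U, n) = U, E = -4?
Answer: 20608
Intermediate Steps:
j = -24
((E + F(-2, -1))*j)**2 - 1*128 = ((-4 - 2)*(-24))**2 - 1*128 = (-6*(-24))**2 - 128 = 144**2 - 128 = 20736 - 128 = 20608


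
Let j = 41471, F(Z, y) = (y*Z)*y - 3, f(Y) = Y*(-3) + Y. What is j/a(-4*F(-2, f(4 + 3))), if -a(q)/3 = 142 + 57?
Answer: -41471/597 ≈ -69.466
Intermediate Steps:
f(Y) = -2*Y (f(Y) = -3*Y + Y = -2*Y)
F(Z, y) = -3 + Z*y² (F(Z, y) = (Z*y)*y - 3 = Z*y² - 3 = -3 + Z*y²)
a(q) = -597 (a(q) = -3*(142 + 57) = -3*199 = -597)
j/a(-4*F(-2, f(4 + 3))) = 41471/(-597) = 41471*(-1/597) = -41471/597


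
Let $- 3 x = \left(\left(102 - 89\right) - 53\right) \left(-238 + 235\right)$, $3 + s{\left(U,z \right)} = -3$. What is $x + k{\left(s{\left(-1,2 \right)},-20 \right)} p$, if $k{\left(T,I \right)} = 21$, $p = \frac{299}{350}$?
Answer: $- \frac{1103}{50} \approx -22.06$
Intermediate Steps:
$s{\left(U,z \right)} = -6$ ($s{\left(U,z \right)} = -3 - 3 = -6$)
$p = \frac{299}{350}$ ($p = 299 \cdot \frac{1}{350} = \frac{299}{350} \approx 0.85429$)
$x = -40$ ($x = - \frac{\left(\left(102 - 89\right) - 53\right) \left(-238 + 235\right)}{3} = - \frac{\left(13 - 53\right) \left(-3\right)}{3} = - \frac{\left(-40\right) \left(-3\right)}{3} = \left(- \frac{1}{3}\right) 120 = -40$)
$x + k{\left(s{\left(-1,2 \right)},-20 \right)} p = -40 + 21 \cdot \frac{299}{350} = -40 + \frac{897}{50} = - \frac{1103}{50}$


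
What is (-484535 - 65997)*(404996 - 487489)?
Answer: 45415036276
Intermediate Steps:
(-484535 - 65997)*(404996 - 487489) = -550532*(-82493) = 45415036276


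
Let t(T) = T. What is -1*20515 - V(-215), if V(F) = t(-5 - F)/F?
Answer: -882103/43 ≈ -20514.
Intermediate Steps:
V(F) = (-5 - F)/F
-1*20515 - V(-215) = -1*20515 - (-5 - 1*(-215))/(-215) = -20515 - (-1)*(-5 + 215)/215 = -20515 - (-1)*210/215 = -20515 - 1*(-42/43) = -20515 + 42/43 = -882103/43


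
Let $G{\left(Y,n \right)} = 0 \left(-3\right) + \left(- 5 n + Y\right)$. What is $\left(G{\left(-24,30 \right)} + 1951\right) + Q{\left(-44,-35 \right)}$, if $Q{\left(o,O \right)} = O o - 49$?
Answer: $3268$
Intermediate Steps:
$Q{\left(o,O \right)} = -49 + O o$
$G{\left(Y,n \right)} = Y - 5 n$ ($G{\left(Y,n \right)} = 0 + \left(Y - 5 n\right) = Y - 5 n$)
$\left(G{\left(-24,30 \right)} + 1951\right) + Q{\left(-44,-35 \right)} = \left(\left(-24 - 150\right) + 1951\right) - -1491 = \left(\left(-24 - 150\right) + 1951\right) + \left(-49 + 1540\right) = \left(-174 + 1951\right) + 1491 = 1777 + 1491 = 3268$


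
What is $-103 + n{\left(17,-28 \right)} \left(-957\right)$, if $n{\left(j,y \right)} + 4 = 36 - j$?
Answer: $-14458$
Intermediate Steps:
$n{\left(j,y \right)} = 32 - j$ ($n{\left(j,y \right)} = -4 - \left(-36 + j\right) = 32 - j$)
$-103 + n{\left(17,-28 \right)} \left(-957\right) = -103 + \left(32 - 17\right) \left(-957\right) = -103 + 15 \left(-957\right) = -103 - 14355 = -14458$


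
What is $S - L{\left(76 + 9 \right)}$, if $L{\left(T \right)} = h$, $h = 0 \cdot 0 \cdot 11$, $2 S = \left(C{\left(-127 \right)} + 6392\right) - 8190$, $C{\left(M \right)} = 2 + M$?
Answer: $- \frac{1923}{2} \approx -961.5$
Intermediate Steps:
$S = - \frac{1923}{2}$ ($S = \frac{\left(\left(2 - 127\right) + 6392\right) - 8190}{2} = \frac{\left(-125 + 6392\right) - 8190}{2} = \frac{6267 - 8190}{2} = \frac{1}{2} \left(-1923\right) = - \frac{1923}{2} \approx -961.5$)
$h = 0$ ($h = 0 \cdot 11 = 0$)
$L{\left(T \right)} = 0$
$S - L{\left(76 + 9 \right)} = - \frac{1923}{2} - 0 = - \frac{1923}{2} + 0 = - \frac{1923}{2}$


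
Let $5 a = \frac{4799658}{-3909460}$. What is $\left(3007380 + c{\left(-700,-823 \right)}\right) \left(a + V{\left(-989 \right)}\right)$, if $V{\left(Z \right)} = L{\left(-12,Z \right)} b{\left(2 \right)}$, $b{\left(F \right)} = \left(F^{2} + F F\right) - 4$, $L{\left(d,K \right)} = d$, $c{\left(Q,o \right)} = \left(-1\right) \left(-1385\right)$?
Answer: $- \frac{283747618305837}{1954730} \approx -1.4516 \cdot 10^{8}$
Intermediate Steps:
$a = - \frac{2399829}{9773650}$ ($a = \frac{4799658 \frac{1}{-3909460}}{5} = \frac{4799658 \left(- \frac{1}{3909460}\right)}{5} = \frac{1}{5} \left(- \frac{2399829}{1954730}\right) = - \frac{2399829}{9773650} \approx -0.24554$)
$c{\left(Q,o \right)} = 1385$
$b{\left(F \right)} = -4 + 2 F^{2}$ ($b{\left(F \right)} = \left(F^{2} + F^{2}\right) - 4 = 2 F^{2} - 4 = -4 + 2 F^{2}$)
$V{\left(Z \right)} = -48$ ($V{\left(Z \right)} = - 12 \left(-4 + 2 \cdot 2^{2}\right) = - 12 \left(-4 + 2 \cdot 4\right) = - 12 \left(-4 + 8\right) = \left(-12\right) 4 = -48$)
$\left(3007380 + c{\left(-700,-823 \right)}\right) \left(a + V{\left(-989 \right)}\right) = \left(3007380 + 1385\right) \left(- \frac{2399829}{9773650} - 48\right) = 3008765 \left(- \frac{471535029}{9773650}\right) = - \frac{283747618305837}{1954730}$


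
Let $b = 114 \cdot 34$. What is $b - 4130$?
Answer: $-254$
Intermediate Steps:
$b = 3876$
$b - 4130 = 3876 - 4130 = -254$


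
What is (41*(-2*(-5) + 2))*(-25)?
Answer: -12300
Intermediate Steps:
(41*(-2*(-5) + 2))*(-25) = (41*(10 + 2))*(-25) = (41*12)*(-25) = 492*(-25) = -12300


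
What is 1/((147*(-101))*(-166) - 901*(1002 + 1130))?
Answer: 1/543670 ≈ 1.8394e-6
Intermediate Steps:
1/((147*(-101))*(-166) - 901*(1002 + 1130)) = 1/(-14847*(-166) - 901*2132) = 1/(2464602 - 1920932) = 1/543670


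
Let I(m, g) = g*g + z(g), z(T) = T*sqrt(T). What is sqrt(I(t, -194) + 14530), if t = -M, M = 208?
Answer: sqrt(52166 - 194*I*sqrt(194)) ≈ 228.48 - 5.9133*I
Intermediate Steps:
z(T) = T**(3/2)
t = -208 (t = -1*208 = -208)
I(m, g) = g**2 + g**(3/2) (I(m, g) = g*g + g**(3/2) = g**2 + g**(3/2))
sqrt(I(t, -194) + 14530) = sqrt(((-194)**2 + (-194)**(3/2)) + 14530) = sqrt((37636 - 194*I*sqrt(194)) + 14530) = sqrt(52166 - 194*I*sqrt(194))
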